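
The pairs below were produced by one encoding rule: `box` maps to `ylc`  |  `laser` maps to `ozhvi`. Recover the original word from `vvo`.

Each pair mirrors across the alphabet (b↔y, o↔l, x↔c): positions sum to 25. Each letter is replaced by its mirror in the alphabet: a↔z, b↔y, c↔x, and so on (the Atbash cipher).
Decoding vvo: v↔e, v↔e, o↔l.

eel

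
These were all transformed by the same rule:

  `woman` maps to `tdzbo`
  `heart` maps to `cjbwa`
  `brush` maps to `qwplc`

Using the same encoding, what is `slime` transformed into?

lkrzj

w(22)→t(19) and o(14)→d(3) fit y≡15x+1 (mod 26); the inverse of 15 mod 26 is 7. Treating letters as 0–25, the rule is x ↦ 15x + 1 (mod 26).
Applying it to slime: s(18)→15·18+1≡11=l; l(11)→15·11+1≡10=k; i(8)→15·8+1≡17=r; m(12)→15·12+1≡25=z; e(4)→15·4+1≡9=j (all mod 26).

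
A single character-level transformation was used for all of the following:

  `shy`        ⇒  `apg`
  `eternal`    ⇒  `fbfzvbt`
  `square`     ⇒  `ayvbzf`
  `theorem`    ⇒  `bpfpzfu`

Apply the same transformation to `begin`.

jfojv

The shift depends on letter class: consonant s→a is +8, but vowel e→f is +1. Vowels shift forward by 1 and consonants shift forward by 8.
On begin: b(cons)+8=j, e(vowel)+1=f, g(cons)+8=o, i(vowel)+1=j, n(cons)+8=v.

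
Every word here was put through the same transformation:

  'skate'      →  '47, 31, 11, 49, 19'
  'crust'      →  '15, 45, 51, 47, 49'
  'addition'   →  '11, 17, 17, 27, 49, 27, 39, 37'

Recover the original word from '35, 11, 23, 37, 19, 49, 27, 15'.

magnetic

s(#19)→47 and k(#11)→31: differences scale by 2, so n = 2·pos + 9. The formula is n = 2×(alphabet index, a=1) + 9.
Decoding 35, 11, 23, 37, 19, 49, 27, 15: 35→(35−9)÷2=13=m, 11→(11−9)÷2=1=a, 23→(23−9)÷2=7=g, 37→(37−9)÷2=14=n, 19→(19−9)÷2=5=e, 49→(49−9)÷2=20=t, 27→(27−9)÷2=9=i, 15→(15−9)÷2=3=c.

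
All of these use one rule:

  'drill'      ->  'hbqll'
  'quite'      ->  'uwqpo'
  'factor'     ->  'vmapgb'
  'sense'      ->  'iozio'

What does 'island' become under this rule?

qilmzh

d(3)→h(7) and r(17)→b(1) fit y≡7x+12 (mod 26); the inverse of 7 mod 26 is 15. Each letter's alphabet position (a=0..z=25) is mapped through 7·x+12 mod 26 — an affine cipher.
For island: i(8)→7·8+12≡16=q; s(18)→7·18+12≡8=i; l(11)→7·11+12≡11=l; a(0)→7·0+12≡12=m; n(13)→7·13+12≡25=z; d(3)→7·3+12≡7=h (all mod 26).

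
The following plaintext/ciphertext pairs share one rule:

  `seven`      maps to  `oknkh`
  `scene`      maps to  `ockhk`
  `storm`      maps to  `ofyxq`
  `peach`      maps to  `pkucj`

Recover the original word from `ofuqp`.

stamp

s(18)→o(14) and e(4)→k(10) fit y≡17x+20 (mod 26); the inverse of 17 mod 26 is 23. Each letter's alphabet position (a=0..z=25) is mapped through 17·x+20 mod 26 — an affine cipher.
Reversing it on ofuqp: o(14)→23·(14−20)≡18=s; f(5)→23·(5−20)≡19=t; u(20)→23·(20−20)≡0=a; q(16)→23·(16−20)≡12=m; p(15)→23·(15−20)≡15=p (all mod 26).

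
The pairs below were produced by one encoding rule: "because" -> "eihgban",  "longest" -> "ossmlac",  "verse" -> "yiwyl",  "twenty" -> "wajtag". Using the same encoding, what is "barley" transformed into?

eewrlg

The shift increases by 1 at each position, starting from +3: 3, 4, 5, ….
On barley: b+3=e, a+4=e, r+5=w, l+6=r, e+7=l, y+8=g.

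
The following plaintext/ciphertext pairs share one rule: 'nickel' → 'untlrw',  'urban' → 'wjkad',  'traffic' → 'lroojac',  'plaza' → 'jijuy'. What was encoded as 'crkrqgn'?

exhibit

The output letters match the input read backwards, each shifted +9: nickel reversed is lekcin. Read the word backwards and shift each letter +9.
Decoding crkrqgn: shift back: c−9=t, r−9=i, k−9=b, r−9=i, q−9=h, g−9=x, n−9=e → tibihxe; then reverse → exhibit.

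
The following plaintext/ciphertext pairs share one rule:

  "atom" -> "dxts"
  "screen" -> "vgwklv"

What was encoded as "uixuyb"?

resort

In atom: a→d is +3, t→x is +4, o→t is +5, m→s is +6 — the shift increases by 1 each position. The shift increases by 1 at each position, starting from +3: 3, 4, 5, ….
Decoding uixuyb: u−3=r, i−4=e, x−5=s, u−6=o, y−7=r, b−8=t.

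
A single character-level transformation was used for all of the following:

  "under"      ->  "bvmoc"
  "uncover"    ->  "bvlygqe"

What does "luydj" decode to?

empty

In under: u→b is +7, n→v is +8, d→m is +9, e→o is +10 — the shift increases by 1 each position. Each letter shifts forward by (position + 7), i.e. 7, 8, 9, … — the shift grows by one for each successive letter.
Decoding luydj: l−7=e, u−8=m, y−9=p, d−10=t, j−11=y.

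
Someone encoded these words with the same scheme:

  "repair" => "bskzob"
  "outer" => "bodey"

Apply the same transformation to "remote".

odywob

Read the word backwards and shift each letter +10.
For remote: reverse → etomer; then shift: e+10=o, t+10=d, o+10=y, m+10=w, e+10=o, r+10=b.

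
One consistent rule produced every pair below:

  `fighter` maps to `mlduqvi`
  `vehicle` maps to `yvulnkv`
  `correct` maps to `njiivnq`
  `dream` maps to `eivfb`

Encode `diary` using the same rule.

f(5)→m(12) and i(8)→l(11) fit y≡17x+5 (mod 26); the inverse of 17 mod 26 is 23. Treating letters as 0–25, the rule is x ↦ 17x + 5 (mod 26).
On diary: d(3)→17·3+5≡4=e; i(8)→17·8+5≡11=l; a(0)→17·0+5≡5=f; r(17)→17·17+5≡8=i; y(24)→17·24+5≡23=x (all mod 26).

elfix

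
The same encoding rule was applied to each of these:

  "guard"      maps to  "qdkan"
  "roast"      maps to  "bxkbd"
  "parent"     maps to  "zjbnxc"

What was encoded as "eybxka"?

It's a Vigenère-style cipher with numeric key [10,9]: position i shifts by key[i mod 2].
Reversing it on eybxka: e−10=u, y−9=p, b−10=r, x−9=o, k−10=a, a−9=r.

uproar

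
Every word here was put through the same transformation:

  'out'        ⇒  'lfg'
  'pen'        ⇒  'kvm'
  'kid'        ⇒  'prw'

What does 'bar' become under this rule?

Each pair mirrors across the alphabet (o↔l, u↔f, t↔g): positions sum to 25. Letters are reflected about the middle of the alphabet (position → 25−position): Atbash.
On bar: b↔y, a↔z, r↔i.

yzi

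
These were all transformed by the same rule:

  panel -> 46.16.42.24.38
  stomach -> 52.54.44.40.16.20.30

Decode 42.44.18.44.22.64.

nobody

p(#16)→46 and a(#1)→16: differences scale by 2, so n = 2·pos + 14. Each letter becomes 2×(its alphabet position, a=1..z=26) + 14.
Undoing it on 42.44.18.44.22.64: 42→(42−14)÷2=14=n, 44→(44−14)÷2=15=o, 18→(18−14)÷2=2=b, 44→(44−14)÷2=15=o, 22→(22−14)÷2=4=d, 64→(64−14)÷2=25=y.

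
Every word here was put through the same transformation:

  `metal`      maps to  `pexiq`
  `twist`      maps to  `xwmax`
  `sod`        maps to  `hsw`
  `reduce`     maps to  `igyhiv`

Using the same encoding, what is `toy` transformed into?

The output letters match the input read backwards, each shifted +4: metal reversed is latem. The word is reversed, then every letter is shifted forward by 4.
On toy: reverse → yot; then shift: y+4=c, o+4=s, t+4=x.

csx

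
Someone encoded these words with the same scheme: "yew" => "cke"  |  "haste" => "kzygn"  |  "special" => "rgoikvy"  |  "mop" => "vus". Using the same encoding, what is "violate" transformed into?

The output letters match the input read backwards, each shifted +6: yew reversed is wey. Two steps: reverse the string, then apply a Caesar shift of +6.
On violate: reverse → etaloiv; then shift: e+6=k, t+6=z, a+6=g, l+6=r, o+6=u, i+6=o, v+6=b.

kzgruob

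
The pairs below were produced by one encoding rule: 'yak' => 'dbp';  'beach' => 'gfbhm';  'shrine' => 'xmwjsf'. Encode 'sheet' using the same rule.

xmffy

The shift depends on letter class: consonant y→d is +5, but vowel a→b is +1. Two shifts are in play — +1 for a/e/i/o/u, +5 for every other letter.
On sheet: s(cons)+5=x, h(cons)+5=m, e(vowel)+1=f, e(vowel)+1=f, t(cons)+5=y.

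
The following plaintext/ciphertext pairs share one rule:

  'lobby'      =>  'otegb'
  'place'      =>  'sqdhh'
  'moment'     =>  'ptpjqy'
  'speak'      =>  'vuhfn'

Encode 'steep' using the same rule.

vyhjs

Shifts by position in lobby: pos 0: l→o (+3), pos 1: o→t (+5), pos 2: b→e (+3), pos 3: b→g (+5) — repeating every 2. It's a Vigenère-style cipher with numeric key [3,5]: position i shifts by key[i mod 2].
On steep: s+3=v, t+5=y, e+3=h, e+5=j, p+3=s.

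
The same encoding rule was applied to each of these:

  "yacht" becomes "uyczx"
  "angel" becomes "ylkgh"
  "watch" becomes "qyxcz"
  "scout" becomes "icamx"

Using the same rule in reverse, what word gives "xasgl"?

token

y(24)→u(20) and a(0)→y(24) fit y≡15x+24 (mod 26); the inverse of 15 mod 26 is 7. This is an affine cipher: with a=0,…,z=25, each position x becomes (15x+24) mod 26.
Decoding xasgl: x(23)→7·(23−24)≡19=t; a(0)→7·(0−24)≡14=o; s(18)→7·(18−24)≡10=k; g(6)→7·(6−24)≡4=e; l(11)→7·(11−24)≡13=n (all mod 26).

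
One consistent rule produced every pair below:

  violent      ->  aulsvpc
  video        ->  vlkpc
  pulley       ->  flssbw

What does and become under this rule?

kuh

The word is reversed, then every letter is shifted forward by 7.
On and: reverse → dna; then shift: d+7=k, n+7=u, a+7=h.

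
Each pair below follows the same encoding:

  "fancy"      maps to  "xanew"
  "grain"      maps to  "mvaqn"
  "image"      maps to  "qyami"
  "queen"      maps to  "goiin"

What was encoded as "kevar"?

f(5)→x(23) and a(0)→a(0) fit y≡15x+0 (mod 26); the inverse of 15 mod 26 is 7. This is an affine cipher: with a=0,…,z=25, each position x becomes (15x+0) mod 26.
Undoing it on kevar: k(10)→7·(10−0)≡18=s; e(4)→7·(4−0)≡2=c; v(21)→7·(21−0)≡17=r; a(0)→7·(0−0)≡0=a; r(17)→7·(17−0)≡15=p (all mod 26).

scrap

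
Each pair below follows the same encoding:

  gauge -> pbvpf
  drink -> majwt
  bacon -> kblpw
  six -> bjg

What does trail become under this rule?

The shift depends on letter class: consonant g→p is +9, but vowel a→b is +1. Two shifts are in play — +1 for a/e/i/o/u, +9 for every other letter.
Applying it to trail: t(cons)+9=c, r(cons)+9=a, a(vowel)+1=b, i(vowel)+1=j, l(cons)+9=u.

cabju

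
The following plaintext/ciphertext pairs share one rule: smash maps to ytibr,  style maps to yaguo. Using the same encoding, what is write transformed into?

cyqco

In smash: s→y is +6, m→t is +7, a→i is +8, s→b is +9 — the shift increases by 1 each position. The shift increases by 1 at each position, starting from +6: 6, 7, 8, ….
Applying it to write: w+6=c, r+7=y, i+8=q, t+9=c, e+10=o.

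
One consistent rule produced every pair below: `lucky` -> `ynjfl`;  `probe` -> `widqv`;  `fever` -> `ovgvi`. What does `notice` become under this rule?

kdutjv

Each letter's alphabet position (a=0..z=25) is mapped through 19·x+23 mod 26 — an affine cipher.
For notice: n(13)→19·13+23≡10=k; o(14)→19·14+23≡3=d; t(19)→19·19+23≡20=u; i(8)→19·8+23≡19=t; c(2)→19·2+23≡9=j; e(4)→19·4+23≡21=v (all mod 26).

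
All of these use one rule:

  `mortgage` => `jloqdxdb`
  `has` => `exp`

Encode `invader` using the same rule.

fksxabo

Compare letters: m→j is +23, o→l is +23, r→o is +23 — a constant shift. Each letter is shifted forward by 23 in the alphabet (a Caesar shift of +23).
For invader: i+23=f, n+23=k, v+23=s, a+23=x, d+23=a, e+23=b, r+23=o.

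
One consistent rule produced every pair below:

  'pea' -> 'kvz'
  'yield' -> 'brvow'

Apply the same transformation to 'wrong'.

dilmt

Each pair mirrors across the alphabet (p↔k, e↔v, a↔z): positions sum to 25. Each letter is replaced by its mirror in the alphabet: a↔z, b↔y, c↔x, and so on (the Atbash cipher).
For wrong: w↔d, r↔i, o↔l, n↔m, g↔t.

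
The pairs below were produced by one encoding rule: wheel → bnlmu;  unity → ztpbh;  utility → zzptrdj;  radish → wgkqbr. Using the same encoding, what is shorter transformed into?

In wheel: w→b is +5, h→n is +6, e→l is +7, e→m is +8 — the shift increases by 1 each position. Each letter shifts forward by (position + 5), i.e. 5, 6, 7, … — the shift grows by one for each successive letter.
Applying it to shorter: s+5=x, h+6=n, o+7=v, r+8=z, t+9=c, e+10=o, r+11=c.

xnvzcoc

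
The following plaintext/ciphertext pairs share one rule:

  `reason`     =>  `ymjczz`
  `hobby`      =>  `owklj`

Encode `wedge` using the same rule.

dmmqp

In reason: r→y is +7, e→m is +8, a→j is +9, s→c is +10 — the shift increases by 1 each position. Letter i (0-indexed) is shifted by i+7, so successive shifts are 7, 8, 9, ….
For wedge: w+7=d, e+8=m, d+9=m, g+10=q, e+11=p.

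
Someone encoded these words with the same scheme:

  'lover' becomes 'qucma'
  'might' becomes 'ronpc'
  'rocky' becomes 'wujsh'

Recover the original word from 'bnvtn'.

whole

In lover: l→q is +5, o→u is +6, v→c is +7, e→m is +8 — the shift increases by 1 each position. The shift increases by 1 at each position, starting from +5: 5, 6, 7, ….
Undoing it on bnvtn: b−5=w, n−6=h, v−7=o, t−8=l, n−9=e.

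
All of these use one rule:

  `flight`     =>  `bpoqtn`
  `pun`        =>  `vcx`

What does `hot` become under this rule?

bwp

The output letters match the input read backwards, each shifted +8: flight reversed is thgilf. Two steps: reverse the string, then apply a Caesar shift of +8.
On hot: reverse → toh; then shift: t+8=b, o+8=w, h+8=p.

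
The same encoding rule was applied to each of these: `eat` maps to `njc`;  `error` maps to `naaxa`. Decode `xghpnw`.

oxygen

Compare letters: e→n is +9, a→j is +9, t→c is +9 — a constant shift. Every letter moves 9 places later in the alphabet, wrapping around z→a.
Undoing it on xghpnw: x−9=o, g−9=x, h−9=y, p−9=g, n−9=e, w−9=n.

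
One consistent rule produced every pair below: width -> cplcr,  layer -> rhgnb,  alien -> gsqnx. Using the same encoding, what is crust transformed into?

iycbd

In width: w→c is +6, i→p is +7, d→l is +8, t→c is +9 — the shift increases by 1 each position. The shift increases by 1 at each position, starting from +6: 6, 7, 8, ….
For crust: c+6=i, r+7=y, u+8=c, s+9=b, t+10=d.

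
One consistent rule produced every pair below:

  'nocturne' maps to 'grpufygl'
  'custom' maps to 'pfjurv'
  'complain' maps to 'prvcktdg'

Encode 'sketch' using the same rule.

jzlups

n(13)→g(6) and o(14)→r(17) fit y≡11x+19 (mod 26); the inverse of 11 mod 26 is 19. Each letter's alphabet position (a=0..z=25) is mapped through 11·x+19 mod 26 — an affine cipher.
On sketch: s(18)→11·18+19≡9=j; k(10)→11·10+19≡25=z; e(4)→11·4+19≡11=l; t(19)→11·19+19≡20=u; c(2)→11·2+19≡15=p; h(7)→11·7+19≡18=s (all mod 26).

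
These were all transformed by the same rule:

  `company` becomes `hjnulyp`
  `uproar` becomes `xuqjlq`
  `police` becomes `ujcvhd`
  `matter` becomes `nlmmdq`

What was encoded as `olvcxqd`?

Each letter's alphabet position (a=0..z=25) is mapped through 11·x+11 mod 26 — an affine cipher.
Undoing it on olvcxqd: o(14)→19·(14−11)≡5=f; l(11)→19·(11−11)≡0=a; v(21)→19·(21−11)≡8=i; c(2)→19·(2−11)≡11=l; x(23)→19·(23−11)≡20=u; q(16)→19·(16−11)≡17=r; d(3)→19·(3−11)≡4=e (all mod 26).

failure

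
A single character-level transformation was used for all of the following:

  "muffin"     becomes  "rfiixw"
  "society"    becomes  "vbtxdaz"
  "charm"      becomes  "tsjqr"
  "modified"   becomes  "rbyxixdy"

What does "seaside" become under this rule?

vdjvxyd

m(12)→r(17) and u(20)→f(5) fit y≡5x+9 (mod 26); the inverse of 5 mod 26 is 21. Treating letters as 0–25, the rule is x ↦ 5x + 9 (mod 26).
Applying it to seaside: s(18)→5·18+9≡21=v; e(4)→5·4+9≡3=d; a(0)→5·0+9≡9=j; s(18)→5·18+9≡21=v; i(8)→5·8+9≡23=x; d(3)→5·3+9≡24=y; e(4)→5·4+9≡3=d (all mod 26).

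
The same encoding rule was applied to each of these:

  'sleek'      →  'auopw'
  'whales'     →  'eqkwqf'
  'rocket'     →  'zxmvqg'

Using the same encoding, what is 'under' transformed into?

In sleek: s→a is +8, l→u is +9, e→o is +10, e→p is +11 — the shift increases by 1 each position. Each letter shifts forward by (position + 8), i.e. 8, 9, 10, … — the shift grows by one for each successive letter.
Applying it to under: u+8=c, n+9=w, d+10=n, e+11=p, r+12=d.

cwnpd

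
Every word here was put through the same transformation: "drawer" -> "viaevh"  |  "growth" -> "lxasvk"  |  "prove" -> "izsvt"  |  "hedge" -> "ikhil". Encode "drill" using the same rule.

Two steps: reverse the string, then apply a Caesar shift of +4.
On drill: reverse → llird; then shift: l+4=p, l+4=p, i+4=m, r+4=v, d+4=h.

ppmvh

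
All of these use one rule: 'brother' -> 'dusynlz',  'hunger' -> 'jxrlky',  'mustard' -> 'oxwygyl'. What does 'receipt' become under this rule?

thgjowb

Letter i (0-indexed) is shifted by i+2, so successive shifts are 2, 3, 4, ….
On receipt: r+2=t, e+3=h, c+4=g, e+5=j, i+6=o, p+7=w, t+8=b.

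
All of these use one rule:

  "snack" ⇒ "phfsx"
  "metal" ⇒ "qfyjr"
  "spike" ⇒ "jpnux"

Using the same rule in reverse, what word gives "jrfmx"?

The output letters match the input read backwards, each shifted +5: snack reversed is kcans. Read the word backwards and shift each letter +5.
Decoding jrfmx: shift back: j−5=e, r−5=m, f−5=a, m−5=h, x−5=s → emahs; then reverse → shame.

shame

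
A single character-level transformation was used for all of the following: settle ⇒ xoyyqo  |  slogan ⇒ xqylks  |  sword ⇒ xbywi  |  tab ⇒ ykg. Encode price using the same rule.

The shift depends on letter class: consonant s→x is +5, but vowel e→o is +10. Vowels shift forward by 10 and consonants shift forward by 5.
For price: p(cons)+5=u, r(cons)+5=w, i(vowel)+10=s, c(cons)+5=h, e(vowel)+10=o.

uwsho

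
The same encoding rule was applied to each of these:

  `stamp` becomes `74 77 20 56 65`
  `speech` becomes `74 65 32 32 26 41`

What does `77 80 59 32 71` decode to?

tuner

s(#19)→74 and t(#20)→77: differences scale by 3, so n = 3·pos + 17. Each letter becomes 3×(its alphabet position, a=1..z=26) + 17.
Decoding 77 80 59 32 71: 77→(77−17)÷3=20=t, 80→(80−17)÷3=21=u, 59→(59−17)÷3=14=n, 32→(32−17)÷3=5=e, 71→(71−17)÷3=18=r.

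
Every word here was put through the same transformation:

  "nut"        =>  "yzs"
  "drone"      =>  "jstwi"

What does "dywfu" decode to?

The output letters match the input read backwards, each shifted +5: nut reversed is tun. The word is reversed, then every letter is shifted forward by 5.
Undoing it on dywfu: shift back: d−5=y, y−5=t, w−5=r, f−5=a, u−5=p → ytrap; then reverse → party.

party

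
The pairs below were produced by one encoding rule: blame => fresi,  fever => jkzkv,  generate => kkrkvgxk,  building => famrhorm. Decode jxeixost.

Shifts by position in blame: pos 0: b→f (+4), pos 1: l→r (+6), pos 2: a→e (+4), pos 3: m→s (+6) — repeating every 2. The shifts repeat in a cycle of length 2: positions 0,1,… shift by +4, +6, then the pattern repeats.
Decoding jxeixost: j−4=f, x−6=r, e−4=a, i−6=c, x−4=t, o−6=i, s−4=o, t−6=n.

fraction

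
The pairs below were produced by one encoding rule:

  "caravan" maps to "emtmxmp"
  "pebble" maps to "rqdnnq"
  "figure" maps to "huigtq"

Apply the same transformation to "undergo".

wzfqtsq

A repeating key of period 2 is used — shifts +2, +12 over and over.
Applying it to undergo: u+2=w, n+12=z, d+2=f, e+12=q, r+2=t, g+12=s, o+2=q.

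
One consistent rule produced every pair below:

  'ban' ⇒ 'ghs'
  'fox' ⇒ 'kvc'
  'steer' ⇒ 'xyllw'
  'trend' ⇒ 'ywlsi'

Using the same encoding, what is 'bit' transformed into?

gpy

Two shifts are in play — +7 for a/e/i/o/u, +5 for every other letter.
Applying it to bit: b(cons)+5=g, i(vowel)+7=p, t(cons)+5=y.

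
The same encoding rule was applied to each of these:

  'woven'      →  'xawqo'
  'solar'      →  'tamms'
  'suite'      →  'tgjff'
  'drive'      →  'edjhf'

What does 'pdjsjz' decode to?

origin

Shifts by position in woven: pos 0: w→x (+1), pos 1: o→a (+12), pos 2: v→w (+1), pos 3: e→q (+12) — repeating every 2. The shifts repeat in a cycle of length 2: positions 0,1,… shift by +1, +12, then the pattern repeats.
Decoding pdjsjz: p−1=o, d−12=r, j−1=i, s−12=g, j−1=i, z−12=n.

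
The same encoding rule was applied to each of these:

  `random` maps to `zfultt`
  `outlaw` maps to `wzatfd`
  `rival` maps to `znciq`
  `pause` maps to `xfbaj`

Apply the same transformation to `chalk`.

kmhtp

Shifts by position in random: pos 0: r→z (+8), pos 1: a→f (+5), pos 2: n→u (+7), pos 3: d→l (+8), pos 4: o→t (+5), pos 5: m→t (+7) — repeating every 3. A repeating key of period 3 is used — shifts +8, +5, +7 over and over.
On chalk: c+8=k, h+5=m, a+7=h, l+8=t, k+5=p.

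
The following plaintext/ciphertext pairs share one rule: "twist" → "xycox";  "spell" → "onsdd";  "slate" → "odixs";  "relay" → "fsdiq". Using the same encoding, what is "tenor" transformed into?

This is an affine cipher: with a=0,…,z=25, each position x becomes (9x+8) mod 26.
On tenor: t(19)→9·19+8≡23=x; e(4)→9·4+8≡18=s; n(13)→9·13+8≡21=v; o(14)→9·14+8≡4=e; r(17)→9·17+8≡5=f (all mod 26).

xsvef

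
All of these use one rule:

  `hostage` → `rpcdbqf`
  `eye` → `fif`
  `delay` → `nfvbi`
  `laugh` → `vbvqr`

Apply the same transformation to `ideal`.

jnfbv

Two shifts are in play — +1 for a/e/i/o/u, +10 for every other letter.
For ideal: i(vowel)+1=j, d(cons)+10=n, e(vowel)+1=f, a(vowel)+1=b, l(cons)+10=v.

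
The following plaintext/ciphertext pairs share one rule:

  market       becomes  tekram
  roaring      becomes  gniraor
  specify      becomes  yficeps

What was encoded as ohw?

The output letters match the input read backwards: market reversed is tekram. It's just the letters in reverse order.
Undoing it on ohw: then reverse → who.

who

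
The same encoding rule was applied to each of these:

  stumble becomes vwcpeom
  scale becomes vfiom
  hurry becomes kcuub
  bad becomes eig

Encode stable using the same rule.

vwieom

The rule splits by letter class: vowels +8, consonants +3.
On stable: s(cons)+3=v, t(cons)+3=w, a(vowel)+8=i, b(cons)+3=e, l(cons)+3=o, e(vowel)+8=m.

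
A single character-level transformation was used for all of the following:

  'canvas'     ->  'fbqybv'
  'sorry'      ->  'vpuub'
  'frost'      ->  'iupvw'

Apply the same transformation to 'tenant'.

wfqbqw

Two shifts are in play — +1 for a/e/i/o/u, +3 for every other letter.
For tenant: t(cons)+3=w, e(vowel)+1=f, n(cons)+3=q, a(vowel)+1=b, n(cons)+3=q, t(cons)+3=w.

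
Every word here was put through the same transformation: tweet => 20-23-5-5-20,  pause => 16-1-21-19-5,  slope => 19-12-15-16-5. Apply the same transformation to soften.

19-15-6-20-5-14

Each letter is replaced by its alphabet position (a=1, b=2, …, z=26).
For soften: s=19→19, o=15→15, f=6→6, t=20→20, e=5→5, n=14→14.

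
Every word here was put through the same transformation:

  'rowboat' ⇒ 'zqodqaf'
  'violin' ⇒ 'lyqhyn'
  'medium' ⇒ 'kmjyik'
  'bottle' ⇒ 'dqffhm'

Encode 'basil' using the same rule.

dacyh

r(17)→z(25) and o(14)→q(16) fit y≡3x+0 (mod 26); the inverse of 3 mod 26 is 9. Treating letters as 0–25, the rule is x ↦ 3x + 0 (mod 26).
On basil: b(1)→3·1+0≡3=d; a(0)→3·0+0≡0=a; s(18)→3·18+0≡2=c; i(8)→3·8+0≡24=y; l(11)→3·11+0≡7=h (all mod 26).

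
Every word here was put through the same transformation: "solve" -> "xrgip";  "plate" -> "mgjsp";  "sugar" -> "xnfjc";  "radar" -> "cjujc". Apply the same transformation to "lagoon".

s(18)→x(23) and o(14)→r(17) fit y≡21x+9 (mod 26); the inverse of 21 mod 26 is 5. Each letter's alphabet position (a=0..z=25) is mapped through 21·x+9 mod 26 — an affine cipher.
For lagoon: l(11)→21·11+9≡6=g; a(0)→21·0+9≡9=j; g(6)→21·6+9≡5=f; o(14)→21·14+9≡17=r; o(14)→21·14+9≡17=r; n(13)→21·13+9≡22=w (all mod 26).

gjfrrw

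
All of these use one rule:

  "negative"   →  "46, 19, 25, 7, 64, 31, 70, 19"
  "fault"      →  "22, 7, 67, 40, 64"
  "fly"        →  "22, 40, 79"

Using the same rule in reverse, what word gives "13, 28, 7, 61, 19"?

With a=1..z=26, the number is 3·pos + 4.
Decoding 13, 28, 7, 61, 19: 13→(13−4)÷3=3=c, 28→(28−4)÷3=8=h, 7→(7−4)÷3=1=a, 61→(61−4)÷3=19=s, 19→(19−4)÷3=5=e.

chase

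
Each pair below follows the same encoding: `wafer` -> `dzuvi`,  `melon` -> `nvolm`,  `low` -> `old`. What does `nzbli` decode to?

Each pair mirrors across the alphabet (w↔d, a↔z, f↔u): positions sum to 25. Each letter is replaced by its mirror in the alphabet: a↔z, b↔y, c↔x, and so on (the Atbash cipher).
Reversing it on nzbli: n↔m, z↔a, b↔y, l↔o, i↔r.

mayor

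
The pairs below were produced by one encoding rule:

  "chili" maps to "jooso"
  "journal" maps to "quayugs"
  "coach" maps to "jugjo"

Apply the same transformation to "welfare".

dksmgyk

The shift depends on letter class: consonant c→j is +7, but vowel i→o is +6. Vowels shift forward by 6 and consonants shift forward by 7.
For welfare: w(cons)+7=d, e(vowel)+6=k, l(cons)+7=s, f(cons)+7=m, a(vowel)+6=g, r(cons)+7=y, e(vowel)+6=k.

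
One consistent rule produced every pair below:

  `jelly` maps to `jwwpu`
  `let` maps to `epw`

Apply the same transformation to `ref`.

Read the word backwards and shift each letter +11.
For ref: reverse → fer; then shift: f+11=q, e+11=p, r+11=c.

qpc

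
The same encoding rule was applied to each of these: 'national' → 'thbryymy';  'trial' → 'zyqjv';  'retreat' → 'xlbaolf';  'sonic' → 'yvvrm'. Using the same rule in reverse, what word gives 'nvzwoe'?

hornet

In national: n→t is +6, a→h is +7, t→b is +8, i→r is +9 — the shift increases by 1 each position. Letter i (0-indexed) is shifted by i+6, so successive shifts are 6, 7, 8, ….
Undoing it on nvzwoe: n−6=h, v−7=o, z−8=r, w−9=n, o−10=e, e−11=t.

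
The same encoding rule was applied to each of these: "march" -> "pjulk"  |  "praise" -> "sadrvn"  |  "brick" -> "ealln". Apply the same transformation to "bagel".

ejjno

Shifts by position in march: pos 0: m→p (+3), pos 1: a→j (+9), pos 2: r→u (+3), pos 3: c→l (+9) — repeating every 2. It's a Vigenère-style cipher with numeric key [3,9]: position i shifts by key[i mod 2].
On bagel: b+3=e, a+9=j, g+3=j, e+9=n, l+3=o.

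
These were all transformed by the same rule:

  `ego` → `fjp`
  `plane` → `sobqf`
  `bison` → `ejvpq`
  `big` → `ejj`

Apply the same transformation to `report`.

Two shifts are in play — +1 for a/e/i/o/u, +3 for every other letter.
Applying it to report: r(cons)+3=u, e(vowel)+1=f, p(cons)+3=s, o(vowel)+1=p, r(cons)+3=u, t(cons)+3=w.

ufspuw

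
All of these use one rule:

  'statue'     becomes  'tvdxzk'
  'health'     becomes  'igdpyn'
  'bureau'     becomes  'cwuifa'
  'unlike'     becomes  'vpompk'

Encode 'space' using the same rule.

trdgj

In statue: s→t is +1, t→v is +2, a→d is +3, t→x is +4 — the shift increases by 1 each position. The shift increases by 1 at each position, starting from +1: 1, 2, 3, ….
Applying it to space: s+1=t, p+2=r, a+3=d, c+4=g, e+5=j.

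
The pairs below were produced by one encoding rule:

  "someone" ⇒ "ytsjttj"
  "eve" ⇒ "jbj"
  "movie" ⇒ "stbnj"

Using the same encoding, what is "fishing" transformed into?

The shift depends on letter class: consonant s→y is +6, but vowel o→t is +5. Vowels shift forward by 5 and consonants shift forward by 6.
On fishing: f(cons)+6=l, i(vowel)+5=n, s(cons)+6=y, h(cons)+6=n, i(vowel)+5=n, n(cons)+6=t, g(cons)+6=m.

lnynntm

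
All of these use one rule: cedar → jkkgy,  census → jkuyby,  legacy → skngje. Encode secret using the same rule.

Shifts by position in cedar: pos 0: c→j (+7), pos 1: e→k (+6), pos 2: d→k (+7), pos 3: a→g (+6) — repeating every 2. The shifts repeat in a cycle of length 2: positions 0,1,… shift by +7, +6, then the pattern repeats.
Applying it to secret: s+7=z, e+6=k, c+7=j, r+6=x, e+7=l, t+6=z.

zkjxlz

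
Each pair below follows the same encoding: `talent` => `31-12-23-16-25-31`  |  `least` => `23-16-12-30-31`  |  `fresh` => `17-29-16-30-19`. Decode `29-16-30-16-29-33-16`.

Letters become their 1-based position plus 11 (so a→12, b→13, …).
Reversing it on 29-16-30-16-29-33-16: 29→(29−11)÷1=18=r, 16→(16−11)÷1=5=e, 30→(30−11)÷1=19=s, 16→(16−11)÷1=5=e, 29→(29−11)÷1=18=r, 33→(33−11)÷1=22=v, 16→(16−11)÷1=5=e.

reserve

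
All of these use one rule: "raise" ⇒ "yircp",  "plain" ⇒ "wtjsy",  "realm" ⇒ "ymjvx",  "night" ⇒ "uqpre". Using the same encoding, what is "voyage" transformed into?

cwhkrq

In raise: r→y is +7, a→i is +8, i→r is +9, s→c is +10 — the shift increases by 1 each position. The shift increases by 1 at each position, starting from +7: 7, 8, 9, ….
On voyage: v+7=c, o+8=w, y+9=h, a+10=k, g+11=r, e+12=q.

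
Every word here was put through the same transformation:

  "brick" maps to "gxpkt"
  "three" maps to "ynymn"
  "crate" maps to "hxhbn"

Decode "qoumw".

linen

In brick: b→g is +5, r→x is +6, i→p is +7, c→k is +8 — the shift increases by 1 each position. Letter i (0-indexed) is shifted by i+5, so successive shifts are 5, 6, 7, ….
Undoing it on qoumw: q−5=l, o−6=i, u−7=n, m−8=e, w−9=n.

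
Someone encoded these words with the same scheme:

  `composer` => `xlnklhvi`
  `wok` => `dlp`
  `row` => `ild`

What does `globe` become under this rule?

tolyv

This is the alphabet-reversal cipher (Atbash): a becomes z, b becomes y, etc.
For globe: g↔t, l↔o, o↔l, b↔y, e↔v.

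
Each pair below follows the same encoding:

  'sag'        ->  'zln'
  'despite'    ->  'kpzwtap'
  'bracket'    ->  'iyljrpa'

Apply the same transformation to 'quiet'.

The shift depends on letter class: consonant s→z is +7, but vowel a→l is +11. The rule splits by letter class: vowels +11, consonants +7.
On quiet: q(cons)+7=x, u(vowel)+11=f, i(vowel)+11=t, e(vowel)+11=p, t(cons)+7=a.

xftpa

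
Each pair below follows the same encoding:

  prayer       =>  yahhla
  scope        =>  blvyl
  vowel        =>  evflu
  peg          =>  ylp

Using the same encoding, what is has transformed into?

qhb

The shift depends on letter class: consonant p→y is +9, but vowel a→h is +7. The rule splits by letter class: vowels +7, consonants +9.
Applying it to has: h(cons)+9=q, a(vowel)+7=h, s(cons)+9=b.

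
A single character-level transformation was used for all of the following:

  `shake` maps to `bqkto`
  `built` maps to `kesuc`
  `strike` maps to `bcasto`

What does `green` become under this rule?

paoow

The shift depends on letter class: consonant s→b is +9, but vowel a→k is +10. Two shifts are in play — +10 for a/e/i/o/u, +9 for every other letter.
Applying it to green: g(cons)+9=p, r(cons)+9=a, e(vowel)+10=o, e(vowel)+10=o, n(cons)+9=w.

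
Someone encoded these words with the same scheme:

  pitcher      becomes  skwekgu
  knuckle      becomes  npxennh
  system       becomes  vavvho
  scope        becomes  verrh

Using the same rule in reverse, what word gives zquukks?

It's a Vigenère-style cipher with numeric key [3,2]: position i shifts by key[i mod 2].
Decoding zquukks: z−3=w, q−2=o, u−3=r, u−2=s, k−3=h, k−2=i, s−3=p.

worship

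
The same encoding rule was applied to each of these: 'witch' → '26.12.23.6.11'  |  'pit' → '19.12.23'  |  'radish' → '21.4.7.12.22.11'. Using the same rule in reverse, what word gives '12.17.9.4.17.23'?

infant

Each letter is replaced by its alphabet position (a=1..z=26) + 3.
Undoing it on 12.17.9.4.17.23: 12→(12−3)÷1=9=i, 17→(17−3)÷1=14=n, 9→(9−3)÷1=6=f, 4→(4−3)÷1=1=a, 17→(17−3)÷1=14=n, 23→(23−3)÷1=20=t.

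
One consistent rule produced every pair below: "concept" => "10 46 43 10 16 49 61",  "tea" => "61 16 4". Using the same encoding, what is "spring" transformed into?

c(#3)→10 and o(#15)→46: differences scale by 3, so n = 3·pos + 1. Each letter becomes 3×(its alphabet position, a=1..z=26) + 1.
On spring: s=19→58, p=16→49, r=18→55, i=9→28, n=14→43, g=7→22.

58 49 55 28 43 22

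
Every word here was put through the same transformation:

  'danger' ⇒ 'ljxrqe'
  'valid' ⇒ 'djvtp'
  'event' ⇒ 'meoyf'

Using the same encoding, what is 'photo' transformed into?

xqyea

The shift increases by 1 at each position, starting from +8: 8, 9, 10, ….
On photo: p+8=x, h+9=q, o+10=y, t+11=e, o+12=a.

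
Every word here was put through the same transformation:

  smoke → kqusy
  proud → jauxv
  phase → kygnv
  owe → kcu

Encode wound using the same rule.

The output letters match the input read backwards, each shifted +6: smoke reversed is ekoms. Two steps: reverse the string, then apply a Caesar shift of +6.
On wound: reverse → dnuow; then shift: d+6=j, n+6=t, u+6=a, o+6=u, w+6=c.

jtauc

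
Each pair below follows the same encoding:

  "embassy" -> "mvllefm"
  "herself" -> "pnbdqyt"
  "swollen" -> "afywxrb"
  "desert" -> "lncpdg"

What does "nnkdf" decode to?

Each letter shifts forward by (position + 8), i.e. 8, 9, 10, … — the shift grows by one for each successive letter.
Undoing it on nnkdf: n−8=f, n−9=e, k−10=a, d−11=s, f−12=t.

feast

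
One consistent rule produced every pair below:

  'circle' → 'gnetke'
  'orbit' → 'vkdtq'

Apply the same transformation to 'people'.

gnrqgr

Two steps: reverse the string, then apply a Caesar shift of +2.
Applying it to people: reverse → elpoep; then shift: e+2=g, l+2=n, p+2=r, o+2=q, e+2=g, p+2=r.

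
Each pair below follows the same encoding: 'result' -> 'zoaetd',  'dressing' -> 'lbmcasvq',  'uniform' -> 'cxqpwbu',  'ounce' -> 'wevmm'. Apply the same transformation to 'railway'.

Shifts by position in result: pos 0: r→z (+8), pos 1: e→o (+10), pos 2: s→a (+8), pos 3: u→e (+10) — repeating every 2. It's a Vigenère-style cipher with numeric key [8,10]: position i shifts by key[i mod 2].
Applying it to railway: r+8=z, a+10=k, i+8=q, l+10=v, w+8=e, a+10=k, y+8=g.

zkqvekg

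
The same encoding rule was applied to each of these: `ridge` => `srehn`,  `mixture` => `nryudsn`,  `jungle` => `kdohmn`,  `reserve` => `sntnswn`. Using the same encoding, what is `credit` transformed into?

The rule splits by letter class: vowels +9, consonants +1.
On credit: c(cons)+1=d, r(cons)+1=s, e(vowel)+9=n, d(cons)+1=e, i(vowel)+9=r, t(cons)+1=u.

dsneru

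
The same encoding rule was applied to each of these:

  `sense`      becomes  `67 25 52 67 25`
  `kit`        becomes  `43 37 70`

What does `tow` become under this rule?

70 55 79

Each letter becomes 3×(its alphabet position, a=1..z=26) + 10.
Applying it to tow: t=20→70, o=15→55, w=23→79.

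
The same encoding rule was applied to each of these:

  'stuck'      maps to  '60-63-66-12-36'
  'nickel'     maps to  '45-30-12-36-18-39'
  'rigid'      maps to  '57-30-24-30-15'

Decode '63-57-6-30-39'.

trail

s(#19)→60 and t(#20)→63: differences scale by 3, so n = 3·pos + 3. Each letter becomes 3×(its alphabet position, a=1..z=26) + 3.
Decoding 63-57-6-30-39: 63→(63−3)÷3=20=t, 57→(57−3)÷3=18=r, 6→(6−3)÷3=1=a, 30→(30−3)÷3=9=i, 39→(39−3)÷3=12=l.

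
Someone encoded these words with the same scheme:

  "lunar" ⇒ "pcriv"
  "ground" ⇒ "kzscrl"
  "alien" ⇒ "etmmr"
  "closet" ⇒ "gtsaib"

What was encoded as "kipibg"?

galaxy

Shifts by position in lunar: pos 0: l→p (+4), pos 1: u→c (+8), pos 2: n→r (+4), pos 3: a→i (+8) — repeating every 2. A repeating key of period 2 is used — shifts +4, +8 over and over.
Decoding kipibg: k−4=g, i−8=a, p−4=l, i−8=a, b−4=x, g−8=y.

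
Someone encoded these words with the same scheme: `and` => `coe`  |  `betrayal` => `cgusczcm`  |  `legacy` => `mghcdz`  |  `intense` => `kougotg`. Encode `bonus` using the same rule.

The shift depends on letter class: consonant n→o is +1, but vowel a→c is +2. Vowels shift forward by 2 and consonants shift forward by 1.
On bonus: b(cons)+1=c, o(vowel)+2=q, n(cons)+1=o, u(vowel)+2=w, s(cons)+1=t.

cqowt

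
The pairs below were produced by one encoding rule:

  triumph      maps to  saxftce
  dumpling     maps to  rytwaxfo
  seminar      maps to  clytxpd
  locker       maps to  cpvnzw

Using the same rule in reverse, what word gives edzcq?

frost

Read the word backwards and shift each letter +11.
Decoding edzcq: shift back: e−11=t, d−11=s, z−11=o, c−11=r, q−11=f → tsorf; then reverse → frost.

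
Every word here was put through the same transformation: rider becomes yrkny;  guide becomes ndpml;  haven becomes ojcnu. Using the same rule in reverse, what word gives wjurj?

panic

The shifts repeat in a cycle of length 2: positions 0,1,… shift by +7, +9, then the pattern repeats.
Reversing it on wjurj: w−7=p, j−9=a, u−7=n, r−9=i, j−7=c.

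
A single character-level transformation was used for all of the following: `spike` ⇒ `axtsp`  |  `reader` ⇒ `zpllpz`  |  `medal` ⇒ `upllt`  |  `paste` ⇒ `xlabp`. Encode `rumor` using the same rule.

The shift depends on letter class: consonant s→a is +8, but vowel i→t is +11. Vowels shift forward by 11 and consonants shift forward by 8.
On rumor: r(cons)+8=z, u(vowel)+11=f, m(cons)+8=u, o(vowel)+11=z, r(cons)+8=z.

zfuzz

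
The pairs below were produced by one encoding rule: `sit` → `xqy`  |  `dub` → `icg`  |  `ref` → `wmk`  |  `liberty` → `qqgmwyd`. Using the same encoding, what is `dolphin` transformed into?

The shift depends on letter class: consonant s→x is +5, but vowel i→q is +8. Vowels shift forward by 8 and consonants shift forward by 5.
On dolphin: d(cons)+5=i, o(vowel)+8=w, l(cons)+5=q, p(cons)+5=u, h(cons)+5=m, i(vowel)+8=q, n(cons)+5=s.

iwqumqs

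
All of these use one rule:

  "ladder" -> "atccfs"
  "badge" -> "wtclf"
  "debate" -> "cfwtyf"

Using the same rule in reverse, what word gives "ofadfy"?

l(11)→a(0) and a(0)→t(19) fit y≡3x+19 (mod 26); the inverse of 3 mod 26 is 9. Treating letters as 0–25, the rule is x ↦ 3x + 19 (mod 26).
Decoding ofadfy: o(14)→9·(14−19)≡7=h; f(5)→9·(5−19)≡4=e; a(0)→9·(0−19)≡11=l; d(3)→9·(3−19)≡12=m; f(5)→9·(5−19)≡4=e; y(24)→9·(24−19)≡19=t (all mod 26).

helmet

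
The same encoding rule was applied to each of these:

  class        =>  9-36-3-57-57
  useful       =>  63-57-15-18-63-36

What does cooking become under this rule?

9-45-45-33-27-42-21

Each letter becomes 3×(its alphabet position, a=1..z=26).
Applying it to cooking: c=3→9, o=15→45, o=15→45, k=11→33, i=9→27, n=14→42, g=7→21.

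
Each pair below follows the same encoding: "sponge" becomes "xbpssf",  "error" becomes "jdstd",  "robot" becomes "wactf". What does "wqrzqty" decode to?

request

The shifts repeat in a cycle of length 3: positions 0,1,… shift by +5, +12, +1, then the pattern repeats.
Decoding wqrzqty: w−5=r, q−12=e, r−1=q, z−5=u, q−12=e, t−1=s, y−5=t.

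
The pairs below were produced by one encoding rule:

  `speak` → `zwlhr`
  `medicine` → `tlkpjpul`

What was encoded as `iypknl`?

This is a Caesar cipher with shift 7.
Reversing it on iypknl: i−7=b, y−7=r, p−7=i, k−7=d, n−7=g, l−7=e.

bridge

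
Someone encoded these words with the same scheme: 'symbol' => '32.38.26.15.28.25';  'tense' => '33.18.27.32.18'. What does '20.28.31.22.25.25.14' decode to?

s is letter #19 and maps to 32: an offset of 13. Letters become their 1-based position plus 13 (so a→14, b→15, …).
Reversing it on 20.28.31.22.25.25.14: 20→(20−13)÷1=7=g, 28→(28−13)÷1=15=o, 31→(31−13)÷1=18=r, 22→(22−13)÷1=9=i, 25→(25−13)÷1=12=l, 25→(25−13)÷1=12=l, 14→(14−13)÷1=1=a.

gorilla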